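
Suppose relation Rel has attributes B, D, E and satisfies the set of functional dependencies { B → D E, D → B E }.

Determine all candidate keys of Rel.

{B}⁺: B→DE adds D, E → {B, D, E}.
{D}⁺: D→BE adds B, E → {B, D, E}.

{B}, {D}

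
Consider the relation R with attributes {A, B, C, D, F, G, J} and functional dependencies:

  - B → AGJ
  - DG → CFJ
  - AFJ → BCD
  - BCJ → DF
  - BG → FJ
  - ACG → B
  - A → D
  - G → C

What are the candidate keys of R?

B, AG, AFJ

{B}⁺: B→AGJ adds A, G, J; BG→FJ adds F; A→D adds D; G→C adds C → {A, B, C, D, F, G, J}.
{A, G}⁺: A→D adds D; G→C adds C; DG→CFJ adds F, J; AFJ→BCD adds B → {A, B, C, D, F, G, J}. Minimal: {G}⁺ = {C, G}; {A}⁺ = {A, D} — none reach the full schema.
{A, F, J}⁺: AFJ→BCD adds B, C, D; B→AGJ adds G → {A, B, C, D, F, G, J}. Minimal: {F, J}⁺ = {F, J}; {A, J}⁺ = {A, D, J}; {A, F}⁺ = {A, D, F} — none reach the full schema.
Any other superkey contains one of these as a subset, so there are no further candidate keys.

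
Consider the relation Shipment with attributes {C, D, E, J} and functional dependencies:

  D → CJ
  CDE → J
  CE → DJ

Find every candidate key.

{C, E}; {D, E}

Attribute E never appears on the right-hand side of any dependency, so E must belong to every candidate key.
{E}⁺ = {E}, which is not all of the schema, so we must add further attributes.
{C, E}⁺: CE→DJ adds D, J → {C, D, E, J}. Minimal: {E}⁺ = {E}; {C}⁺ = {C} — none reach the full schema.
{D, E}⁺: D→CJ adds C, J → {C, D, E, J}. Minimal: {E}⁺ = {E}; {D}⁺ = {C, D, J} — none reach the full schema.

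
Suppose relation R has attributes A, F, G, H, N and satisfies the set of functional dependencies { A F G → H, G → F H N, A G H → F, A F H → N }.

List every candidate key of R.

(A, G)

Attributes A, G never appear on any right-hand side, so every candidate key must contain {A, G}.
{A, G}⁺ = {A, F, G, H, N}, which is all of the schema, so {A, G} is the only candidate key.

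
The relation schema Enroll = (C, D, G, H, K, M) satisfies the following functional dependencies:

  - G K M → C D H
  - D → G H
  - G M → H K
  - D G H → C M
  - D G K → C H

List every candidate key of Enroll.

D; GM

{D}⁺: D→GH adds G, H; DGH→CM adds C, M; GM→HK adds K → {C, D, G, H, K, M}.
{G, M}⁺: GM→HK adds H, K; GKM→CDH adds C, D → {C, D, G, H, K, M}. Minimal: {M}⁺ = {M}; {G}⁺ = {G} — none reach the full schema.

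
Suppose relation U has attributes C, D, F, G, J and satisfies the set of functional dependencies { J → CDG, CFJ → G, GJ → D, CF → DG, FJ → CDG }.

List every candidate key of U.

Attributes F, J never appear on any right-hand side, so every candidate key must contain {F, J}.
{F, J}⁺ = {C, D, F, G, J}, which is all of the schema, so {F, J} is the only candidate key.

{F, J}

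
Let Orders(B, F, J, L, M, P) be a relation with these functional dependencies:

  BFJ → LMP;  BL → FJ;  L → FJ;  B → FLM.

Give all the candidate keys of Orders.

{B}⁺: B→FLM adds F, L, M; BL→FJ adds J; BFJ→LMP adds P → {B, F, J, L, M, P}.

{B}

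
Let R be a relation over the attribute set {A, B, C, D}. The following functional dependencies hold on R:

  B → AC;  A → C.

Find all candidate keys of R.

(B, D)

Attributes B, D never appear on any right-hand side, so every candidate key must contain {B, D}.
{B, D}⁺ = {A, B, C, D}, which is all of the schema, so {B, D} is the only candidate key.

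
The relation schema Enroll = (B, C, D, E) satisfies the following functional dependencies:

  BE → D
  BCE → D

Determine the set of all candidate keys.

{B, C, E}

Attributes B, C, E never appear on any right-hand side, so every candidate key must contain {B, C, E}.
{B, C, E}⁺ = {B, C, D, E}, which is all of the schema, so {B, C, E} is the only candidate key.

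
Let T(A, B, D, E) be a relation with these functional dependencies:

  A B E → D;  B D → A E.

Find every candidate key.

Attribute B never appears on the right-hand side of any dependency, so B must belong to every candidate key.
{B}⁺ = {B}, which is not all of the schema, so we must add further attributes.
{B, D}⁺: BD→AE adds A, E → {A, B, D, E}.
{A, B, E}⁺: ABE→D adds D → {A, B, D, E}.

{B, D}, {A, B, E}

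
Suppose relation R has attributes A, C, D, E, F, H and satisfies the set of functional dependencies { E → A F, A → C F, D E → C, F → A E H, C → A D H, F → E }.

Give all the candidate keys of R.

{A}⁺: A→CF adds C, F; F→AEH adds E, H; C→ADH adds D → {A, C, D, E, F, H}.
{C}⁺: C→ADH adds A, D, H; A→CF adds F; F→AEH adds E → {A, C, D, E, F, H}.
{E}⁺: E→AF adds A, F; A→CF adds C; F→AEH adds H; C→ADH adds D → {A, C, D, E, F, H}.
{F}⁺: F→AEH adds A, E, H; A→CF adds C; C→ADH adds D → {A, C, D, E, F, H}.
Any other superkey contains one of these as a subset, so there are no further candidate keys.

{A}; {C}; {E}; {F}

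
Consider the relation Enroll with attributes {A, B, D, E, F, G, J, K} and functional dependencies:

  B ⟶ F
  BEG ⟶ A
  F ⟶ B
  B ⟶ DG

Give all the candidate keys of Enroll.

Attributes E, J, K never appear on any right-hand side, so every candidate key must contain {E, J, K}.
{E, J, K}⁺ = {E, J, K}, which is not all of the schema, so we must add further attributes.
{B, E, J, K}⁺: B→F adds F; B→DG adds D, G; BEG→A adds A → {A, B, D, E, F, G, J, K}. Minimal: {E, J, K}⁺ = {E, J, K}; {B, J, K}⁺ = {B, D, F, G, J, K}; {B, E, K}⁺ = {A, B, D, E, F, G, K}; … — none reach the full schema.
{E, F, J, K}⁺: F→B adds B; B→DG adds D, G; BEG→A adds A → {A, B, D, E, F, G, J, K}. Minimal: {F, J, K}⁺ = {B, D, F, G, J, K}; {E, J, K}⁺ = {E, J, K}; {E, F, K}⁺ = {A, B, D, E, F, G, K}; … — none reach the full schema.

BEJK; EFJK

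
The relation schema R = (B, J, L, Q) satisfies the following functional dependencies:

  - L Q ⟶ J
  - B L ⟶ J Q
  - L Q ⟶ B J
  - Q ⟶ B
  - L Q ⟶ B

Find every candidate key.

{B, L}; {L, Q}

Attribute L never appears on the right-hand side of any dependency, so L must belong to every candidate key.
{L}⁺ = {L}, which is not all of the schema, so we must add further attributes.
{B, L}⁺: BL→JQ adds J, Q → {B, J, L, Q}.
{L, Q}⁺: LQ→J adds J; LQ→BJ adds B → {B, J, L, Q}.
Any other superkey contains one of these as a subset, so there are no further candidate keys.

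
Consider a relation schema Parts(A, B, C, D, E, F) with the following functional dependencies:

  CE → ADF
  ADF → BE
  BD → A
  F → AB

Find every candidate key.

CE, CDF

Attribute C never appears on the right-hand side of any dependency, so C must belong to every candidate key.
{C}⁺ = {C}, which is not all of the schema, so we must add further attributes.
{C, E}⁺: CE→ADF adds A, D, F; ADF→BE adds B → {A, B, C, D, E, F}. Minimal: {E}⁺ = {E}; {C}⁺ = {C} — none reach the full schema.
{C, D, F}⁺: F→AB adds A, B; ADF→BE adds E → {A, B, C, D, E, F}. Minimal: {D, F}⁺ = {A, B, D, E, F}; {C, F}⁺ = {A, B, C, F}; {C, D}⁺ = {C, D} — none reach the full schema.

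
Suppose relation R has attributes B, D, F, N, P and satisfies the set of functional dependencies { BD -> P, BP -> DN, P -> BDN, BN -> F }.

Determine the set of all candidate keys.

{P}⁺: P→BDN adds B, D, N; BN→F adds F → {B, D, F, N, P}.
{B, D}⁺: BD→P adds P; BP→DN adds N; BN→F adds F → {B, D, F, N, P}. Minimal: {D}⁺ = {D}; {B}⁺ = {B} — none reach the full schema.
Any other superkey contains one of these as a subset, so there are no further candidate keys.

P, BD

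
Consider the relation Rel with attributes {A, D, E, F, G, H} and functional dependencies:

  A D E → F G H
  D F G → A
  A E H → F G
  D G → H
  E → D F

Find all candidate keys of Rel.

{A, E}, {E, G}

Attribute E never appears on the right-hand side of any dependency, so E must belong to every candidate key.
{E}⁺ = {D, E, F}, which is not all of the schema, so we must add further attributes.
{A, E}⁺: E→DF adds D, F; ADE→FGH adds G, H → {A, D, E, F, G, H}. Minimal: {E}⁺ = {D, E, F}; {A}⁺ = {A} — none reach the full schema.
{E, G}⁺: E→DF adds D, F; DFG→A adds A; DG→H adds H → {A, D, E, F, G, H}. Minimal: {G}⁺ = {G}; {E}⁺ = {D, E, F} — none reach the full schema.
Any other superkey contains one of these as a subset, so there are no further candidate keys.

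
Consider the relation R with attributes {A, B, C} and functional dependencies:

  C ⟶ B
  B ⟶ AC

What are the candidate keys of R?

(B); (C)

{B}⁺: B→AC adds A, C → {A, B, C}.
{C}⁺: C→B adds B; B→AC adds A → {A, B, C}.
Any other superkey contains one of these as a subset, so there are no further candidate keys.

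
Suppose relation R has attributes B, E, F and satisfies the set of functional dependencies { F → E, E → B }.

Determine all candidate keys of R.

(F)

Attribute F never appears on the right-hand side of any dependency, so F must belong to every candidate key.
{F}⁺ = {B, E, F}, which is all of the schema, so {F} is the only candidate key.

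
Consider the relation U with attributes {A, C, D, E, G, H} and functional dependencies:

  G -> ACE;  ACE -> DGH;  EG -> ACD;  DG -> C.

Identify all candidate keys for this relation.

{G}⁺: G→ACE adds A, C, E; ACE→DGH adds D, H → {A, C, D, E, G, H}.
{A, C, E}⁺: ACE→DGH adds D, G, H → {A, C, D, E, G, H}. Minimal: {C, E}⁺ = {C, E}; {A, E}⁺ = {A, E}; {A, C}⁺ = {A, C} — none reach the full schema.

(G), (A, C, E)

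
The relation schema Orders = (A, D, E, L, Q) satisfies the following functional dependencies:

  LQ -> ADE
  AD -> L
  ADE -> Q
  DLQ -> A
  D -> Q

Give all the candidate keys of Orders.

AD, DL, LQ

{A, D}⁺: AD→L adds L; D→Q adds Q; LQ→ADE adds E → {A, D, E, L, Q}. Minimal: {D}⁺ = {D, Q}; {A}⁺ = {A} — none reach the full schema.
{D, L}⁺: D→Q adds Q; LQ→ADE adds A, E → {A, D, E, L, Q}. Minimal: {L}⁺ = {L}; {D}⁺ = {D, Q} — none reach the full schema.
{L, Q}⁺: LQ→ADE adds A, D, E → {A, D, E, L, Q}. Minimal: {Q}⁺ = {Q}; {L}⁺ = {L} — none reach the full schema.
Any other superkey contains one of these as a subset, so there are no further candidate keys.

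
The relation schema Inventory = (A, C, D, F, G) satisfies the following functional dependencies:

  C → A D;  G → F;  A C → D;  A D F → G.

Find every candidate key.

(C, F), (C, G)

{C, F}⁺: C→AD adds A, D; ADF→G adds G → {A, C, D, F, G}. Minimal: {F}⁺ = {F}; {C}⁺ = {A, C, D} — none reach the full schema.
{C, G}⁺: C→AD adds A, D; G→F adds F → {A, C, D, F, G}. Minimal: {G}⁺ = {F, G}; {C}⁺ = {A, C, D} — none reach the full schema.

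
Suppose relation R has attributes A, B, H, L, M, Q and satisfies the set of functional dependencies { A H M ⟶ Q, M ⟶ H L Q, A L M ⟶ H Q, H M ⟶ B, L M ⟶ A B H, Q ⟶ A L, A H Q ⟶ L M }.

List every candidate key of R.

{M}⁺: M→HLQ adds H, L, Q; HM→B adds B; LM→ABH adds A → {A, B, H, L, M, Q}.
{H, Q}⁺: Q→AL adds A, L; AHQ→LM adds M; HM→B adds B → {A, B, H, L, M, Q}. Minimal: {Q}⁺ = {A, L, Q}; {H}⁺ = {H} — none reach the full schema.

(M), (H, Q)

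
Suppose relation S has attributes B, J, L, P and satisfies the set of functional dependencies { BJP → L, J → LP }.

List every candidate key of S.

{B, J}

{B, J}⁺: J→LP adds L, P → {B, J, L, P}. Minimal: {J}⁺ = {J, L, P}; {B}⁺ = {B} — none reach the full schema.
No other minimal superkey exists.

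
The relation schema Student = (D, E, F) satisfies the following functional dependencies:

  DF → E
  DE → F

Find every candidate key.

{D, E}⁺: DE→F adds F → {D, E, F}.
{D, F}⁺: DF→E adds E → {D, E, F}.
Any other superkey contains one of these as a subset, so there are no further candidate keys.

DE; DF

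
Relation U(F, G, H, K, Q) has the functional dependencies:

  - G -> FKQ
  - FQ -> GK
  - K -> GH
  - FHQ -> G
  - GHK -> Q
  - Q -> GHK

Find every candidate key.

G, K, Q

{G}⁺: G→FKQ adds F, K, Q; K→GH adds H → {F, G, H, K, Q}.
{K}⁺: K→GH adds G, H; GHK→Q adds Q; G→FKQ adds F → {F, G, H, K, Q}.
{Q}⁺: Q→GHK adds G, H, K; G→FKQ adds F → {F, G, H, K, Q}.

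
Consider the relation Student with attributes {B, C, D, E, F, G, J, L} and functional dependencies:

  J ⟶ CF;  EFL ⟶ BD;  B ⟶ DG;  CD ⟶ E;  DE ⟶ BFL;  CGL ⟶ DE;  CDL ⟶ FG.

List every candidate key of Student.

{B, J}⁺: J→CF adds C, F; B→DG adds D, G; CD→E adds E; DE→BFL adds L → {B, C, D, E, F, G, J, L}. Minimal: {J}⁺ = {C, F, J}; {B}⁺ = {B, D, G} — none reach the full schema.
{D, J}⁺: J→CF adds C, F; CD→E adds E; DE→BFL adds B, L; CDL→FG adds G → {B, C, D, E, F, G, J, L}. Minimal: {J}⁺ = {C, F, J}; {D}⁺ = {D} — none reach the full schema.
{E, J, L}⁺: J→CF adds C, F; EFL→BD adds B, D; B→DG adds G → {B, C, D, E, F, G, J, L}. Minimal: {J, L}⁺ = {C, F, J, L}; {E, L}⁺ = {E, L}; {E, J}⁺ = {C, E, F, J} — none reach the full schema.
{G, J, L}⁺: J→CF adds C, F; CGL→DE adds D, E; EFL→BD adds B → {B, C, D, E, F, G, J, L}. Minimal: {J, L}⁺ = {C, F, J, L}; {G, L}⁺ = {G, L}; {G, J}⁺ = {C, F, G, J} — none reach the full schema.

{B, J}, {D, J}, {E, J, L}, {G, J, L}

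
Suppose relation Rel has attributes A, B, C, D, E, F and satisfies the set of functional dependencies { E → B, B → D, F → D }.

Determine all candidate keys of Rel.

Attributes A, C, E, F never appear on any right-hand side, so every candidate key must contain {A, C, E, F}.
{A, C, E, F}⁺ = {A, B, C, D, E, F}, which is all of the schema, so {A, C, E, F} is the only candidate key.

{A, C, E, F}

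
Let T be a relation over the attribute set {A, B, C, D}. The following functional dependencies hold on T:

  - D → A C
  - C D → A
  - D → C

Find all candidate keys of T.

Attributes B, D never appear on any right-hand side, so every candidate key must contain {B, D}.
{B, D}⁺ = {A, B, C, D}, which is all of the schema, so {B, D} is the only candidate key.

{B, D}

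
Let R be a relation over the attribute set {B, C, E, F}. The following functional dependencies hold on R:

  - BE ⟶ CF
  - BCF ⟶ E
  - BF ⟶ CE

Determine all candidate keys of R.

BE, BF

Attribute B never appears on the right-hand side of any dependency, so B must belong to every candidate key.
{B}⁺ = {B}, which is not all of the schema, so we must add further attributes.
{B, E}⁺: BE→CF adds C, F → {B, C, E, F}. Minimal: {E}⁺ = {E}; {B}⁺ = {B} — none reach the full schema.
{B, F}⁺: BF→CE adds C, E → {B, C, E, F}. Minimal: {F}⁺ = {F}; {B}⁺ = {B} — none reach the full schema.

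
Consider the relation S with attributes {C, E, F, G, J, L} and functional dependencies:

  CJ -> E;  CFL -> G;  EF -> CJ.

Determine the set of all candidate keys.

{E, F, L}; {C, F, J, L}

Attributes F, L never appear on any right-hand side, so every candidate key must contain {F, L}.
{F, L}⁺ = {F, L}, which is not all of the schema, so we must add further attributes.
{E, F, L}⁺: EF→CJ adds C, J; CFL→G adds G → {C, E, F, G, J, L}. Minimal: {F, L}⁺ = {F, L}; {E, L}⁺ = {E, L}; {E, F}⁺ = {C, E, F, J} — none reach the full schema.
{C, F, J, L}⁺: CJ→E adds E; CFL→G adds G → {C, E, F, G, J, L}. Minimal: {F, J, L}⁺ = {F, J, L}; {C, J, L}⁺ = {C, E, J, L}; {C, F, L}⁺ = {C, F, G, L}; … — none reach the full schema.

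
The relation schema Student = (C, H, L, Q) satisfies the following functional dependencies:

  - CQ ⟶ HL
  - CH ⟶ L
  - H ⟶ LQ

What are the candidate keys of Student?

{C, H}, {C, Q}

Attribute C never appears on the right-hand side of any dependency, so C must belong to every candidate key.
{C}⁺ = {C}, which is not all of the schema, so we must add further attributes.
{C, H}⁺: CH→L adds L; H→LQ adds Q → {C, H, L, Q}. Minimal: {H}⁺ = {H, L, Q}; {C}⁺ = {C} — none reach the full schema.
{C, Q}⁺: CQ→HL adds H, L → {C, H, L, Q}. Minimal: {Q}⁺ = {Q}; {C}⁺ = {C} — none reach the full schema.
Any other superkey contains one of these as a subset, so there are no further candidate keys.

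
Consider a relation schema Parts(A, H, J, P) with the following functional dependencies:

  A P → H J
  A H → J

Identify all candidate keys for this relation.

Attributes A, P never appear on any right-hand side, so every candidate key must contain {A, P}.
{A, P}⁺ = {A, H, J, P}, which is all of the schema, so {A, P} is the only candidate key.

AP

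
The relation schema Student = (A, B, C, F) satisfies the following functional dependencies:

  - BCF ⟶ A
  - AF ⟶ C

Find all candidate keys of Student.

ABF, BCF

Attributes B, F never appear on any right-hand side, so every candidate key must contain {B, F}.
{B, F}⁺ = {B, F}, which is not all of the schema, so we must add further attributes.
{A, B, F}⁺: AF→C adds C → {A, B, C, F}. Minimal: {B, F}⁺ = {B, F}; {A, F}⁺ = {A, C, F}; {A, B}⁺ = {A, B} — none reach the full schema.
{B, C, F}⁺: BCF→A adds A → {A, B, C, F}. Minimal: {C, F}⁺ = {C, F}; {B, F}⁺ = {B, F}; {B, C}⁺ = {B, C} — none reach the full schema.
Any other superkey contains one of these as a subset, so there are no further candidate keys.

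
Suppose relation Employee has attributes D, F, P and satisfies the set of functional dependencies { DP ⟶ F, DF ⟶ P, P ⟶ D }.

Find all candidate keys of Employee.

P; DF

{P}⁺: P→D adds D; DP→F adds F → {D, F, P}.
{D, F}⁺: DF→P adds P → {D, F, P}. Minimal: {F}⁺ = {F}; {D}⁺ = {D} — none reach the full schema.
Any other superkey contains one of these as a subset, so there are no further candidate keys.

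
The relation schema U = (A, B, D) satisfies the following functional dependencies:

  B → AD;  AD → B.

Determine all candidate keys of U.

{B}⁺: B→AD adds A, D → {A, B, D}.
{A, D}⁺: AD→B adds B → {A, B, D}. Minimal: {D}⁺ = {D}; {A}⁺ = {A} — none reach the full schema.
Any other superkey contains one of these as a subset, so there are no further candidate keys.

(B), (A, D)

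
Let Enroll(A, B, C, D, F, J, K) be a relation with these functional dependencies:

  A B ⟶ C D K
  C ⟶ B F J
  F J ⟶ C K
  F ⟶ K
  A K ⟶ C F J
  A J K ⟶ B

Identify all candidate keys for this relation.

(A, B); (A, C); (A, F); (A, K)

Attribute A never appears on the right-hand side of any dependency, so A must belong to every candidate key.
{A}⁺ = {A}, which is not all of the schema, so we must add further attributes.
{A, B}⁺: AB→CDK adds C, D, K; C→BFJ adds F, J → {A, B, C, D, F, J, K}.
{A, C}⁺: C→BFJ adds B, F, J; FJ→CK adds K; AB→CDK adds D → {A, B, C, D, F, J, K}.
{A, F}⁺: F→K adds K; AK→CFJ adds C, J; AJK→B adds B; AB→CDK adds D → {A, B, C, D, F, J, K}.
{A, K}⁺: AK→CFJ adds C, F, J; AJK→B adds B; AB→CDK adds D → {A, B, C, D, F, J, K}.
Any other superkey contains one of these as a subset, so there are no further candidate keys.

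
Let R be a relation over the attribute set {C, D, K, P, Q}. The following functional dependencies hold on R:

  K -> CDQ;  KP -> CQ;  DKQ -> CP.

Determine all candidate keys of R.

Attribute K never appears on the right-hand side of any dependency, so K must belong to every candidate key.
{K}⁺ = {C, D, K, P, Q}, which is all of the schema, so {K} is the only candidate key.

{K}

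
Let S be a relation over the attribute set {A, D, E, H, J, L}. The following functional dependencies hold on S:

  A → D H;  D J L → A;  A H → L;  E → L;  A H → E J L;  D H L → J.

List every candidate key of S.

{A}, {D, E, H}, {D, E, J}, {D, H, L}, {D, J, L}

{A}⁺: A→DH adds D, H; AH→L adds L; AH→EJL adds E, J → {A, D, E, H, J, L}.
{D, E, H}⁺: E→L adds L; DHL→J adds J; DJL→A adds A → {A, D, E, H, J, L}.
{D, E, J}⁺: E→L adds L; DJL→A adds A; A→DH adds H → {A, D, E, H, J, L}.
{D, H, L}⁺: DHL→J adds J; DJL→A adds A; AH→EJL adds E → {A, D, E, H, J, L}.
{D, J, L}⁺: DJL→A adds A; A→DH adds H; AH→EJL adds E → {A, D, E, H, J, L}.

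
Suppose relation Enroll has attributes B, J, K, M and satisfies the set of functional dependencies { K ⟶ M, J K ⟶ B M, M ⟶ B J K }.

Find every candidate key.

{K}⁺: K→M adds M; M→BJK adds B, J → {B, J, K, M}.
{M}⁺: M→BJK adds B, J, K → {B, J, K, M}.
Any other superkey contains one of these as a subset, so there are no further candidate keys.

{K}, {M}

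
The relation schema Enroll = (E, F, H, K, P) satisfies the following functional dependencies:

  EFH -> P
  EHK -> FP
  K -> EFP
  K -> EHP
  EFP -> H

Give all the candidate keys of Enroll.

Attribute K never appears on the right-hand side of any dependency, so K must belong to every candidate key.
{K}⁺ = {E, F, H, K, P}, which is all of the schema, so {K} is the only candidate key.

K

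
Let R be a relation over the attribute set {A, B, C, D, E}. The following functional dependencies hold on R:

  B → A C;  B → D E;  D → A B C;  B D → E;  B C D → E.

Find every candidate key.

B, D

{B}⁺: B→AC adds A, C; B→DE adds D, E → {A, B, C, D, E}.
{D}⁺: D→ABC adds A, B, C; BD→E adds E → {A, B, C, D, E}.
Any other superkey contains one of these as a subset, so there are no further candidate keys.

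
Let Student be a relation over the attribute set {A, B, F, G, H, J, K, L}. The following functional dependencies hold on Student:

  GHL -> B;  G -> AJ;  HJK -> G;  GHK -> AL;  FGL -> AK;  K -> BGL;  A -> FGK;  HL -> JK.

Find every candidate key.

Attribute H never appears on the right-hand side of any dependency, so H must belong to every candidate key.
{H}⁺ = {H}, which is not all of the schema, so we must add further attributes.
{A, H}⁺: A→FGK adds F, G, K; G→AJ adds J; GHK→AL adds L; K→BGL adds B → {A, B, F, G, H, J, K, L}. Minimal: {H}⁺ = {H}; {A}⁺ = {A, B, F, G, J, K, L} — none reach the full schema.
{G, H}⁺: G→AJ adds A, J; A→FGK adds F, K; GHK→AL adds L; K→BGL adds B → {A, B, F, G, H, J, K, L}. Minimal: {H}⁺ = {H}; {G}⁺ = {A, B, F, G, J, K, L} — none reach the full schema.
{H, K}⁺: K→BGL adds B, G, L; HL→JK adds J; G→AJ adds A; A→FGK adds F → {A, B, F, G, H, J, K, L}. Minimal: {K}⁺ = {A, B, F, G, J, K, L}; {H}⁺ = {H} — none reach the full schema.
{H, L}⁺: HL→JK adds J, K; HJK→G adds G; GHK→AL adds A; K→BGL adds B; A→FGK adds F → {A, B, F, G, H, J, K, L}. Minimal: {L}⁺ = {L}; {H}⁺ = {H} — none reach the full schema.
Any other superkey contains one of these as a subset, so there are no further candidate keys.

{A, H}, {G, H}, {H, K}, {H, L}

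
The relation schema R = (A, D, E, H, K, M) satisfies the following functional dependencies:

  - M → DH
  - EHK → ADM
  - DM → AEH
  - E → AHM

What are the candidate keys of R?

Attribute K never appears on the right-hand side of any dependency, so K must belong to every candidate key.
{K}⁺ = {K}, which is not all of the schema, so we must add further attributes.
{E, K}⁺: E→AHM adds A, H, M; M→DH adds D → {A, D, E, H, K, M}.
{K, M}⁺: M→DH adds D, H; DM→AEH adds A, E → {A, D, E, H, K, M}.
Any other superkey contains one of these as a subset, so there are no further candidate keys.

(E, K); (K, M)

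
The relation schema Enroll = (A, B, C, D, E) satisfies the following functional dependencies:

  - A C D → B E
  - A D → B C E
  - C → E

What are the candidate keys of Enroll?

{A, D}

{A, D}⁺: AD→BCE adds B, C, E → {A, B, C, D, E}. Minimal: {D}⁺ = {D}; {A}⁺ = {A} — none reach the full schema.
No other minimal superkey exists.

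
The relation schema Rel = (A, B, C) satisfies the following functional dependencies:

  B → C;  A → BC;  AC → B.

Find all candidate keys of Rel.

(A)

Attribute A never appears on the right-hand side of any dependency, so A must belong to every candidate key.
{A}⁺ = {A, B, C}, which is all of the schema, so {A} is the only candidate key.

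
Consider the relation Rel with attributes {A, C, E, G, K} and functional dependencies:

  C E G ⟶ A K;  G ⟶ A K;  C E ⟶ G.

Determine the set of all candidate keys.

CE

{C, E}⁺: CE→G adds G; CEG→AK adds A, K → {A, C, E, G, K}.
No other minimal superkey exists.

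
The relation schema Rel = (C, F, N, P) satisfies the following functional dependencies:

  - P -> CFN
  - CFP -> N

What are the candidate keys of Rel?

Attribute P never appears on the right-hand side of any dependency, so P must belong to every candidate key.
{P}⁺ = {C, F, N, P}, which is all of the schema, so {P} is the only candidate key.

P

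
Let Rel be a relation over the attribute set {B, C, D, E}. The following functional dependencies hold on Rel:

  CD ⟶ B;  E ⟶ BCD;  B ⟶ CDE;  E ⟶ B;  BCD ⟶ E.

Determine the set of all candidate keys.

(B), (E), (C, D)

{B}⁺: B→CDE adds C, D, E → {B, C, D, E}.
{E}⁺: E→BCD adds B, C, D → {B, C, D, E}.
{C, D}⁺: CD→B adds B; B→CDE adds E → {B, C, D, E}.
Any other superkey contains one of these as a subset, so there are no further candidate keys.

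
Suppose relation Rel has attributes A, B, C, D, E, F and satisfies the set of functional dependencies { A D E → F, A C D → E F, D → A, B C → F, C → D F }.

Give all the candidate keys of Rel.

Attributes B, C never appear on any right-hand side, so every candidate key must contain {B, C}.
{B, C}⁺ = {A, B, C, D, E, F}, which is all of the schema, so {B, C} is the only candidate key.

{B, C}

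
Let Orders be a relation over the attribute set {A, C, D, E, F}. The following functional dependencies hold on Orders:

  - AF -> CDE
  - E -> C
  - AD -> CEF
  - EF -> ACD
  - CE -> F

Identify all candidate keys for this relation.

{E}⁺: E→C adds C; CE→F adds F; EF→ACD adds A, D → {A, C, D, E, F}.
{A, D}⁺: AD→CEF adds C, E, F → {A, C, D, E, F}. Minimal: {D}⁺ = {D}; {A}⁺ = {A} — none reach the full schema.
{A, F}⁺: AF→CDE adds C, D, E → {A, C, D, E, F}. Minimal: {F}⁺ = {F}; {A}⁺ = {A} — none reach the full schema.

{E}, {A, D}, {A, F}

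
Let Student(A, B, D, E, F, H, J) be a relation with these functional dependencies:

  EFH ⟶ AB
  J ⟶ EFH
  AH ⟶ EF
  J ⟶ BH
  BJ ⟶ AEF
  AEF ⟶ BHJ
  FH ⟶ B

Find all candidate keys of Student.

Attribute D never appears on the right-hand side of any dependency, so D must belong to every candidate key.
{D}⁺ = {D}, which is not all of the schema, so we must add further attributes.
{D, J}⁺: J→EFH adds E, F, H; J→BH adds B; BJ→AEF adds A → {A, B, D, E, F, H, J}. Minimal: {J}⁺ = {A, B, E, F, H, J}; {D}⁺ = {D} — none reach the full schema.
{A, D, H}⁺: AH→EF adds E, F; AEF→BHJ adds B, J → {A, B, D, E, F, H, J}. Minimal: {D, H}⁺ = {D, H}; {A, H}⁺ = {A, B, E, F, H, J}; {A, D}⁺ = {A, D} — none reach the full schema.
{A, D, E, F}⁺: AEF→BHJ adds B, H, J → {A, B, D, E, F, H, J}. Minimal: {D, E, F}⁺ = {D, E, F}; {A, E, F}⁺ = {A, B, E, F, H, J}; {A, D, F}⁺ = {A, D, F}; … — none reach the full schema.
{D, E, F, H}⁺: EFH→AB adds A, B; AEF→BHJ adds J → {A, B, D, E, F, H, J}. Minimal: {E, F, H}⁺ = {A, B, E, F, H, J}; {D, F, H}⁺ = {B, D, F, H}; {D, E, H}⁺ = {D, E, H}; … — none reach the full schema.

(D, J); (A, D, H); (A, D, E, F); (D, E, F, H)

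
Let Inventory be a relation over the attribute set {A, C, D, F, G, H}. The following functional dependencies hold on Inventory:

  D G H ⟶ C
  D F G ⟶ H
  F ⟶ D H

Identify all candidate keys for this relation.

{A, F, G}⁺: F→DH adds D, H; DGH→C adds C → {A, C, D, F, G, H}. Minimal: {F, G}⁺ = {C, D, F, G, H}; {A, G}⁺ = {A, G}; {A, F}⁺ = {A, D, F, H} — none reach the full schema.

(A, F, G)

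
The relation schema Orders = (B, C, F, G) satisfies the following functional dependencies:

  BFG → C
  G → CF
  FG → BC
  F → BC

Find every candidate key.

Attribute G never appears on the right-hand side of any dependency, so G must belong to every candidate key.
{G}⁺ = {B, C, F, G}, which is all of the schema, so {G} is the only candidate key.

{G}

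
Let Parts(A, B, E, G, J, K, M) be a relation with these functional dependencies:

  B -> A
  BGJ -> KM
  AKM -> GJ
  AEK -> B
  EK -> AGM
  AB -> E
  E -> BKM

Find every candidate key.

{B}⁺: B→A adds A; AB→E adds E; E→BKM adds K, M; AKM→GJ adds G, J → {A, B, E, G, J, K, M}.
{E}⁺: E→BKM adds B, K, M; B→A adds A; AKM→GJ adds G, J → {A, B, E, G, J, K, M}.

{B}, {E}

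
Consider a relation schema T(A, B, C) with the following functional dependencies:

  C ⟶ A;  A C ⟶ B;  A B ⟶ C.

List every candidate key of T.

{C}, {A, B}

{C}⁺: C→A adds A; AC→B adds B → {A, B, C}.
{A, B}⁺: AB→C adds C → {A, B, C}. Minimal: {B}⁺ = {B}; {A}⁺ = {A} — none reach the full schema.
Any other superkey contains one of these as a subset, so there are no further candidate keys.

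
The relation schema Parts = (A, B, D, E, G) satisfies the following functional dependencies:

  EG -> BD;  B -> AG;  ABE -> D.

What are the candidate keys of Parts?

Attribute E never appears on the right-hand side of any dependency, so E must belong to every candidate key.
{E}⁺ = {E}, which is not all of the schema, so we must add further attributes.
{B, E}⁺: B→AG adds A, G; ABE→D adds D → {A, B, D, E, G}. Minimal: {E}⁺ = {E}; {B}⁺ = {A, B, G} — none reach the full schema.
{E, G}⁺: EG→BD adds B, D; B→AG adds A → {A, B, D, E, G}. Minimal: {G}⁺ = {G}; {E}⁺ = {E} — none reach the full schema.

{B, E}, {E, G}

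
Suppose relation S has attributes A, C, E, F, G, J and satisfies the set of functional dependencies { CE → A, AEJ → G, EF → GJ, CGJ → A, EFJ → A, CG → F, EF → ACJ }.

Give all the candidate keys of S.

{E, F}; {C, E, G}; {C, E, J}

Attribute E never appears on the right-hand side of any dependency, so E must belong to every candidate key.
{E}⁺ = {E}, which is not all of the schema, so we must add further attributes.
{E, F}⁺: EF→GJ adds G, J; EFJ→A adds A; EF→ACJ adds C → {A, C, E, F, G, J}. Minimal: {F}⁺ = {F}; {E}⁺ = {E} — none reach the full schema.
{C, E, G}⁺: CE→A adds A; CG→F adds F; EF→ACJ adds J → {A, C, E, F, G, J}. Minimal: {E, G}⁺ = {E, G}; {C, G}⁺ = {C, F, G}; {C, E}⁺ = {A, C, E} — none reach the full schema.
{C, E, J}⁺: CE→A adds A; AEJ→G adds G; CG→F adds F → {A, C, E, F, G, J}. Minimal: {E, J}⁺ = {E, J}; {C, J}⁺ = {C, J}; {C, E}⁺ = {A, C, E} — none reach the full schema.
Any other superkey contains one of these as a subset, so there are no further candidate keys.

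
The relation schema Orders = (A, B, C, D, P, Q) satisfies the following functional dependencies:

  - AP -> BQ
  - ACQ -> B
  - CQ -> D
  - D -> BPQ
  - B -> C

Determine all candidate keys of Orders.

{A, D}⁺: D→BPQ adds B, P, Q; B→C adds C → {A, B, C, D, P, Q}. Minimal: {D}⁺ = {B, C, D, P, Q}; {A}⁺ = {A} — none reach the full schema.
{A, P}⁺: AP→BQ adds B, Q; B→C adds C; CQ→D adds D → {A, B, C, D, P, Q}. Minimal: {P}⁺ = {P}; {A}⁺ = {A} — none reach the full schema.
{A, B, Q}⁺: B→C adds C; CQ→D adds D; D→BPQ adds P → {A, B, C, D, P, Q}. Minimal: {B, Q}⁺ = {B, C, D, P, Q}; {A, Q}⁺ = {A, Q}; {A, B}⁺ = {A, B, C} — none reach the full schema.
{A, C, Q}⁺: ACQ→B adds B; CQ→D adds D; D→BPQ adds P → {A, B, C, D, P, Q}. Minimal: {C, Q}⁺ = {B, C, D, P, Q}; {A, Q}⁺ = {A, Q}; {A, C}⁺ = {A, C} — none reach the full schema.
Any other superkey contains one of these as a subset, so there are no further candidate keys.

{A, D}, {A, P}, {A, B, Q}, {A, C, Q}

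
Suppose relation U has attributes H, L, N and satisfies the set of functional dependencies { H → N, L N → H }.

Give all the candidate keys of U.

Attribute L never appears on the right-hand side of any dependency, so L must belong to every candidate key.
{L}⁺ = {L}, which is not all of the schema, so we must add further attributes.
{H, L}⁺: H→N adds N → {H, L, N}.
{L, N}⁺: LN→H adds H → {H, L, N}.
Any other superkey contains one of these as a subset, so there are no further candidate keys.

{H, L}, {L, N}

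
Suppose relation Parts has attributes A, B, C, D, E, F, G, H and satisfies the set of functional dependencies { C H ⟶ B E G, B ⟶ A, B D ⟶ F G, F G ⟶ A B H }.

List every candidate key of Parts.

Attributes C, D never appear on any right-hand side, so every candidate key must contain {C, D}.
{C, D}⁺ = {C, D}, which is not all of the schema, so we must add further attributes.
{B, C, D}⁺: B→A adds A; BD→FG adds F, G; FG→ABH adds H; CH→BEG adds E → {A, B, C, D, E, F, G, H}. Minimal: {C, D}⁺ = {C, D}; {B, D}⁺ = {A, B, D, F, G, H}; {B, C}⁺ = {A, B, C} — none reach the full schema.
{C, D, H}⁺: CH→BEG adds B, E, G; B→A adds A; BD→FG adds F → {A, B, C, D, E, F, G, H}. Minimal: {D, H}⁺ = {D, H}; {C, H}⁺ = {A, B, C, E, G, H}; {C, D}⁺ = {C, D} — none reach the full schema.
{C, D, F, G}⁺: FG→ABH adds A, B, H; CH→BEG adds E → {A, B, C, D, E, F, G, H}. Minimal: {D, F, G}⁺ = {A, B, D, F, G, H}; {C, F, G}⁺ = {A, B, C, E, F, G, H}; {C, D, G}⁺ = {C, D, G}; … — none reach the full schema.
Any other superkey contains one of these as a subset, so there are no further candidate keys.

{B, C, D}, {C, D, H}, {C, D, F, G}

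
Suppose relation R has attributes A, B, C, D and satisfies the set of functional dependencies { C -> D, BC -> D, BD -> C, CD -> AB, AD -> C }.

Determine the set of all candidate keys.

{C}⁺: C→D adds D; CD→AB adds A, B → {A, B, C, D}.
{A, D}⁺: AD→C adds C; CD→AB adds B → {A, B, C, D}. Minimal: {D}⁺ = {D}; {A}⁺ = {A} — none reach the full schema.
{B, D}⁺: BD→C adds C; CD→AB adds A → {A, B, C, D}. Minimal: {D}⁺ = {D}; {B}⁺ = {B} — none reach the full schema.
Any other superkey contains one of these as a subset, so there are no further candidate keys.

{C}, {A, D}, {B, D}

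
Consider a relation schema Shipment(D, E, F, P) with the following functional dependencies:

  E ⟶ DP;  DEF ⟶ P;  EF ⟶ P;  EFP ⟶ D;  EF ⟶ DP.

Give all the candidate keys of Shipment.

Attributes E, F never appear on any right-hand side, so every candidate key must contain {E, F}.
{E, F}⁺ = {D, E, F, P}, which is all of the schema, so {E, F} is the only candidate key.

EF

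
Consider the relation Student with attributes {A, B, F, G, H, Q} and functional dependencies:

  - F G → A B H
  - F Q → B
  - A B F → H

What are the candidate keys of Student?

Attributes F, G, Q never appear on any right-hand side, so every candidate key must contain {F, G, Q}.
{F, G, Q}⁺ = {A, B, F, G, H, Q}, which is all of the schema, so {F, G, Q} is the only candidate key.

FGQ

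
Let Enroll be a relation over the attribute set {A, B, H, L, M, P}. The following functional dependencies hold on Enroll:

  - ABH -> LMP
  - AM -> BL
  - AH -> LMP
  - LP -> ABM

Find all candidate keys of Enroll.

Attribute H never appears on the right-hand side of any dependency, so H must belong to every candidate key.
{H}⁺ = {H}, which is not all of the schema, so we must add further attributes.
{A, H}⁺: AH→LMP adds L, M, P; LP→ABM adds B → {A, B, H, L, M, P}. Minimal: {H}⁺ = {H}; {A}⁺ = {A} — none reach the full schema.
{H, L, P}⁺: LP→ABM adds A, B, M → {A, B, H, L, M, P}. Minimal: {L, P}⁺ = {A, B, L, M, P}; {H, P}⁺ = {H, P}; {H, L}⁺ = {H, L} — none reach the full schema.
Any other superkey contains one of these as a subset, so there are no further candidate keys.

{A, H}, {H, L, P}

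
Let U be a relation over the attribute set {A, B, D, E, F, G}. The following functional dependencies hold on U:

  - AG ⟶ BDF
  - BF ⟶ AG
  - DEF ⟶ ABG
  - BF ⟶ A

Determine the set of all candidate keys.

AEG; BEF; DEF

Attribute E never appears on the right-hand side of any dependency, so E must belong to every candidate key.
{E}⁺ = {E}, which is not all of the schema, so we must add further attributes.
{A, E, G}⁺: AG→BDF adds B, D, F → {A, B, D, E, F, G}. Minimal: {E, G}⁺ = {E, G}; {A, G}⁺ = {A, B, D, F, G}; {A, E}⁺ = {A, E} — none reach the full schema.
{B, E, F}⁺: BF→AG adds A, G; AG→BDF adds D → {A, B, D, E, F, G}. Minimal: {E, F}⁺ = {E, F}; {B, F}⁺ = {A, B, D, F, G}; {B, E}⁺ = {B, E} — none reach the full schema.
{D, E, F}⁺: DEF→ABG adds A, B, G → {A, B, D, E, F, G}. Minimal: {E, F}⁺ = {E, F}; {D, F}⁺ = {D, F}; {D, E}⁺ = {D, E} — none reach the full schema.
Any other superkey contains one of these as a subset, so there are no further candidate keys.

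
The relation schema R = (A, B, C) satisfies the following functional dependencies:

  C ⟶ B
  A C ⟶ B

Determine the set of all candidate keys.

{A, C}

Attributes A, C never appear on any right-hand side, so every candidate key must contain {A, C}.
{A, C}⁺ = {A, B, C}, which is all of the schema, so {A, C} is the only candidate key.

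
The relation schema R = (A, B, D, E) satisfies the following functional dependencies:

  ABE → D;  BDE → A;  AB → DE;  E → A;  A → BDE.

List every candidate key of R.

A, E

{A}⁺: A→BDE adds B, D, E → {A, B, D, E}.
{E}⁺: E→A adds A; A→BDE adds B, D → {A, B, D, E}.
Any other superkey contains one of these as a subset, so there are no further candidate keys.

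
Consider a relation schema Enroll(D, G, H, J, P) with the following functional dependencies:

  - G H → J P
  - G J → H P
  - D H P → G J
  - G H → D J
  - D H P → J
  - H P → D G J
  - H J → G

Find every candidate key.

{G, H}⁺: GH→JP adds J, P; GH→DJ adds D → {D, G, H, J, P}.
{G, J}⁺: GJ→HP adds H, P; GH→DJ adds D → {D, G, H, J, P}.
{H, J}⁺: HJ→G adds G; GH→JP adds P; GH→DJ adds D → {D, G, H, J, P}.
{H, P}⁺: HP→DGJ adds D, G, J → {D, G, H, J, P}.

GH; GJ; HJ; HP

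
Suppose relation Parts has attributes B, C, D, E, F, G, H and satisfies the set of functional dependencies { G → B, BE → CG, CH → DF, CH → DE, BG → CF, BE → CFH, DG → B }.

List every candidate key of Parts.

{B, E}; {E, G}; {G, H}; {B, C, H}

{B, E}⁺: BE→CG adds C, G; BG→CF adds F; BE→CFH adds H; CH→DF adds D → {B, C, D, E, F, G, H}.
{E, G}⁺: G→B adds B; BE→CG adds C; BG→CF adds F; BE→CFH adds H; CH→DF adds D → {B, C, D, E, F, G, H}.
{G, H}⁺: G→B adds B; BG→CF adds C, F; CH→DF adds D; CH→DE adds E → {B, C, D, E, F, G, H}.
{B, C, H}⁺: CH→DF adds D, F; CH→DE adds E; BE→CG adds G → {B, C, D, E, F, G, H}.
Any other superkey contains one of these as a subset, so there are no further candidate keys.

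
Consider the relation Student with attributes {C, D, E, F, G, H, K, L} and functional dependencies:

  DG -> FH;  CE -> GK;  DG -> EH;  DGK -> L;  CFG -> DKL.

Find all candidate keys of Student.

Attribute C never appears on the right-hand side of any dependency, so C must belong to every candidate key.
{C}⁺ = {C}, which is not all of the schema, so we must add further attributes.
{C, D, E}⁺: CE→GK adds G, K; DG→EH adds H; DGK→L adds L; DG→FH adds F → {C, D, E, F, G, H, K, L}.
{C, D, G}⁺: DG→FH adds F, H; DG→EH adds E; CFG→DKL adds K, L → {C, D, E, F, G, H, K, L}.
{C, E, F}⁺: CE→GK adds G, K; CFG→DKL adds D, L; DG→FH adds H → {C, D, E, F, G, H, K, L}.
{C, F, G}⁺: CFG→DKL adds D, K, L; DG→FH adds H; DG→EH adds E → {C, D, E, F, G, H, K, L}.

{C, D, E}; {C, D, G}; {C, E, F}; {C, F, G}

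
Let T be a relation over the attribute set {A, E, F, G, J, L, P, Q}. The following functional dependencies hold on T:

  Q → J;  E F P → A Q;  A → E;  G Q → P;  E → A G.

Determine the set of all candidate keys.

Attributes F, L never appear on any right-hand side, so every candidate key must contain {F, L}.
{F, L}⁺ = {F, L}, which is not all of the schema, so we must add further attributes.
{A, F, L, P}⁺: A→E adds E; E→AG adds G; EFP→AQ adds Q; Q→J adds J → {A, E, F, G, J, L, P, Q}. Minimal: {F, L, P}⁺ = {F, L, P}; {A, L, P}⁺ = {A, E, G, L, P}; {A, F, P}⁺ = {A, E, F, G, J, P, Q}; … — none reach the full schema.
{A, F, L, Q}⁺: Q→J adds J; A→E adds E; E→AG adds G; GQ→P adds P → {A, E, F, G, J, L, P, Q}. Minimal: {F, L, Q}⁺ = {F, J, L, Q}; {A, L, Q}⁺ = {A, E, G, J, L, P, Q}; {A, F, Q}⁺ = {A, E, F, G, J, P, Q}; … — none reach the full schema.
{E, F, L, P}⁺: EFP→AQ adds A, Q; E→AG adds G; Q→J adds J → {A, E, F, G, J, L, P, Q}. Minimal: {F, L, P}⁺ = {F, L, P}; {E, L, P}⁺ = {A, E, G, L, P}; {E, F, P}⁺ = {A, E, F, G, J, P, Q}; … — none reach the full schema.
{E, F, L, Q}⁺: Q→J adds J; E→AG adds A, G; GQ→P adds P → {A, E, F, G, J, L, P, Q}. Minimal: {F, L, Q}⁺ = {F, J, L, Q}; {E, L, Q}⁺ = {A, E, G, J, L, P, Q}; {E, F, Q}⁺ = {A, E, F, G, J, P, Q}; … — none reach the full schema.

AFLP, AFLQ, EFLP, EFLQ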